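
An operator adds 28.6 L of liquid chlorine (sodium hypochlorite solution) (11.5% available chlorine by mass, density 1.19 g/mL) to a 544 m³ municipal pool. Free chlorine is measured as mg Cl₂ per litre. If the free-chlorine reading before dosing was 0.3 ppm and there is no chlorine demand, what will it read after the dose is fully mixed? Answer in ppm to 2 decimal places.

Volume: 544 m³ = 544,000 L.
Mass of solution: 28.6 L × 1000 mL/L × 1.19 g/mL = 34,030 g.
Available chlorine delivered: 34,030 g × 0.115 = 3914 g as Cl₂.
Concentration rise: 3914 g / 544,000 L = 7.195 mg/L = 7.19 ppm.
Final FC: 0.3 + 7.19 = 7.49 ppm.

7.49 ppm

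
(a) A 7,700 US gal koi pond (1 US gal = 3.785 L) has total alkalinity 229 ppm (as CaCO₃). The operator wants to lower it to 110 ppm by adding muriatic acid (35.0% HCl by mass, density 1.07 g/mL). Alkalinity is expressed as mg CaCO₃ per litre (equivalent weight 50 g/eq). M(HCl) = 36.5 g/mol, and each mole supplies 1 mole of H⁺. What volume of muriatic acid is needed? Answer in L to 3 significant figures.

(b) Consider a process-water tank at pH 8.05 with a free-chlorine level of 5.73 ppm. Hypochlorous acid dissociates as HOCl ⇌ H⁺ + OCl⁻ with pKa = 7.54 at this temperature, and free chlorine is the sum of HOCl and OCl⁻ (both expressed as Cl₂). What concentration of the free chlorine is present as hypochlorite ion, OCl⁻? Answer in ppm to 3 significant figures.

(a) Volume: 7,700 US gal × 3.785 L/gal = 29,144 L.
(a) Alkalinity to neutralize: (229 − 110) = 119 mg/L as CaCO₃ × 29,144 L = 3468 g as CaCO₃.
(a) Equivalents of H⁺ required: 3468 ÷ 50 g/eq = 69.36 eq = 69.36 mol HCl.
(a) Mass of HCl: 69.36 × 36.5 = 2532 g.
(a) Mass of 35.0% solution: 2532 / 0.35 = 7234 g.
(a) Volume: 7234 g ÷ 1.07 g/mL = 6760 mL.

(b) [OCl⁻]/[HOCl] = 10^(pH − pKa) = 10^(8.05 − 7.54) = 10^0.51 = 3.236.
(b) Fraction as HOCl = 1 / (1 + 3.236) = 0.2361.
(b) OCl⁻ = (1 − 0.2361) × 5.73 ppm = 4.377 ppm.

(a) 6.76 L; (b) 4.38 ppm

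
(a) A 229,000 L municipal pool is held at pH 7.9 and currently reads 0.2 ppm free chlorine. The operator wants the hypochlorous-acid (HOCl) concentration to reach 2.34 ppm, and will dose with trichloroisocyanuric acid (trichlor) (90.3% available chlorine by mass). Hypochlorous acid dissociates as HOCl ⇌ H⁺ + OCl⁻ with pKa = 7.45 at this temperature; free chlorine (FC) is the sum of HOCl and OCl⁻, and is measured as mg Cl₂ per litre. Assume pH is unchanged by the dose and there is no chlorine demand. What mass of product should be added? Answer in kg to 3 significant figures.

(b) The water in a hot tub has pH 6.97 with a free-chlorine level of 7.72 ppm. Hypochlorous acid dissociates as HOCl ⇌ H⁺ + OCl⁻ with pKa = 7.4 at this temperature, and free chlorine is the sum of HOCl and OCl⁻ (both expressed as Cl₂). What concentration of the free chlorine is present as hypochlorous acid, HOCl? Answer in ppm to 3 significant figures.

(a) 2.22 kg; (b) 5.63 ppm

(a) [OCl⁻]/[HOCl] = 10^(pH − pKa) = 10^(7.9 − 7.45) = 2.818; fraction as HOCl = 1/(1 + 2.818) = 0.2619.
(a) Free chlorine required for 2.34 ppm HOCl: 2.34 / 0.2619 = 8.935 ppm.
(a) FC to add: 8.935 − 0.2 = 8.735 mg/L as Cl₂.
(a) Cl₂ equivalent: 8.735 mg/L × 229,000 L = 2000 g.
(a) Product at 90.3% available Cl: 2000 / 0.903 = 2215 g.

(b) [OCl⁻]/[HOCl] = 10^(pH − pKa) = 10^(6.97 − 7.4) = 10^-0.43 = 0.3715.
(b) Fraction as HOCl = 1 / (1 + 0.3715) = 0.7291.
(b) HOCl = 0.7291 × 7.72 ppm = 5.629 ppm.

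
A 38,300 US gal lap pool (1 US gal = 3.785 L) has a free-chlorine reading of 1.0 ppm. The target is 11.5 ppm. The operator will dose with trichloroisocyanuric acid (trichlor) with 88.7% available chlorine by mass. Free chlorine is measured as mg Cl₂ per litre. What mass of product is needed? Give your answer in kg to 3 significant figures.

1.72 kg

Volume: 38,300 US gal × 3.785 L/gal = 144,966 L.
Chlorine deficit: 11.5 − 1.0 = 10.5 ppm = 10.5 mg/L as Cl₂.
Cl₂ equivalent needed: 10.5 mg/L × 144,966 L = 1,522,000 mg = 1522 g.
Product at 88.7% available chlorine: 1522 / 0.887 = 1716 g.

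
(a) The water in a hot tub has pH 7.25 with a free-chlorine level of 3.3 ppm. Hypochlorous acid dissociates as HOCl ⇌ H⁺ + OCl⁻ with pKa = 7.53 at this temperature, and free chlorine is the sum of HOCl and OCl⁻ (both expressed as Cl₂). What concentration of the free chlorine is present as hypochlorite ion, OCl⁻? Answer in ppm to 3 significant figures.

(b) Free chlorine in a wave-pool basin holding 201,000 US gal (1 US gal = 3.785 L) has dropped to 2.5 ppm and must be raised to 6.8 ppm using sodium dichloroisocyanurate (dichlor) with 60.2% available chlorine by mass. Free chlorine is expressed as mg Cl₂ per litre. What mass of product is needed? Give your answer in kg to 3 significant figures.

(a) [OCl⁻]/[HOCl] = 10^(pH − pKa) = 10^(7.25 − 7.53) = 10^-0.28 = 0.5248.
(a) Fraction as HOCl = 1 / (1 + 0.5248) = 0.6558.
(a) OCl⁻ = (1 − 0.6558) × 3.3 ppm = 1.136 ppm.

(b) Volume: 201,000 US gal × 3.785 L/gal = 760,785 L.
(b) Chlorine deficit: 6.8 − 2.5 = 4.3 ppm = 4.3 mg/L as Cl₂.
(b) Cl₂ equivalent needed: 4.3 mg/L × 760,785 L = 3,271,000 mg = 3271 g.
(b) Product at 60.2% available chlorine: 3271 / 0.602 = 5434 g.

(a) 1.14 ppm; (b) 5.43 kg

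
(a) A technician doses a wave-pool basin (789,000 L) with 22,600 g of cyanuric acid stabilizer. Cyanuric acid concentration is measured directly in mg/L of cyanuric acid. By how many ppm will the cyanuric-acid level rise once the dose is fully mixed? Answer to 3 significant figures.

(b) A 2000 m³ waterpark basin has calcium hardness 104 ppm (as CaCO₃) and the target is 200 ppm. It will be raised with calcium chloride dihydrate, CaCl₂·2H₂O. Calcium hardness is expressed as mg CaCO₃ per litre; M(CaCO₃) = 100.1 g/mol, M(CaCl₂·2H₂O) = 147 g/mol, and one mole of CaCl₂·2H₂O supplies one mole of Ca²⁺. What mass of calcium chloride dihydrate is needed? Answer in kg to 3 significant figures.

(a) Rise: 22,600 g / 789,000 L × 1000 = 28.64 mg/L.

(b) Volume: 2000 m³ = 2,000,000 L.
(b) Hardness to add: (200 − 104) = 96 mg/L as CaCO₃ × 2,000,000 L = 192,000 g as CaCO₃.
(b) Moles of Ca²⁺ (1 mol Ca²⁺ ≡ 1 mol CaCO₃): 192,000 / 100.1 g/mol = 1918 mol.
(b) Mass of CaCl₂·2H₂O: 1918 × 147 = 282,000 g.

(a) 28.6 ppm; (b) 282 kg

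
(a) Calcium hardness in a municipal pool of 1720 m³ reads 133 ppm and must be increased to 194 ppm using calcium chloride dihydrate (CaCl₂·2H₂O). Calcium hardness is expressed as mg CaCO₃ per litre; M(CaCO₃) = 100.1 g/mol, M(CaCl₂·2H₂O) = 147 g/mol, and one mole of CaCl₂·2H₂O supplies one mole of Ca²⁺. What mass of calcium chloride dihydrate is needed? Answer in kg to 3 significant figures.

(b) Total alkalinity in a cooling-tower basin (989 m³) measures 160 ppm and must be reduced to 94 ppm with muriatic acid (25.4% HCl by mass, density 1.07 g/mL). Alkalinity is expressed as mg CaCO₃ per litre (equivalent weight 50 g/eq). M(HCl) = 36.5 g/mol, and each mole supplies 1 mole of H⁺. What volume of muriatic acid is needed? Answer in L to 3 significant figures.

(a) 154 kg; (b) 175 L

(a) Volume: 1720 m³ = 1,720,000 L.
(a) Hardness to add: (194 − 133) = 61 mg/L as CaCO₃ × 1,720,000 L = 104,900 g as CaCO₃.
(a) Moles of Ca²⁺ (1 mol Ca²⁺ ≡ 1 mol CaCO₃): 104,900 / 100.1 g/mol = 1048 mol.
(a) Mass of CaCl₂·2H₂O: 1048 × 147 = 154,100 g.

(b) Volume: 989 m³ = 989,000 L.
(b) Alkalinity to neutralize: (160 − 94) = 66 mg/L as CaCO₃ × 989,000 L = 65,270 g as CaCO₃.
(b) Equivalents of H⁺ required: 65,270 ÷ 50 g/eq = 1305 eq = 1305 mol HCl.
(b) Mass of HCl: 1305 × 36.5 = 47,650 g.
(b) Mass of 25.4% solution: 47,650 / 0.254 = 187,600 g.
(b) Volume: 187,600 g ÷ 1.07 g/mL = 175,300 mL.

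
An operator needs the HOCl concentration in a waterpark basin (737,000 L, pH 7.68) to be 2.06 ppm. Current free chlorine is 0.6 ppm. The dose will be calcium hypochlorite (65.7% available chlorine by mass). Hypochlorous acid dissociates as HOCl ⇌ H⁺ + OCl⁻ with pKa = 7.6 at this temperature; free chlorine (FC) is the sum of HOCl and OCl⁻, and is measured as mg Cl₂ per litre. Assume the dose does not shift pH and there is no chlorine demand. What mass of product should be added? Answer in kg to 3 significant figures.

4.42 kg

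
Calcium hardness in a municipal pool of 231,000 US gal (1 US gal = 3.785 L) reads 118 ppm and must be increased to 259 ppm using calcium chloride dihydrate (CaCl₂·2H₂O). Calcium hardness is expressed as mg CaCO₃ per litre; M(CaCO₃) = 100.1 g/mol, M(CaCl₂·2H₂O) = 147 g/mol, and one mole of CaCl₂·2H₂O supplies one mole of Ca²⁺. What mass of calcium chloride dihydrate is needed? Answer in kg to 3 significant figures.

181 kg

Volume: 231,000 US gal × 3.785 L/gal = 874,335 L.
Hardness to add: (259 − 118) = 141 mg/L as CaCO₃ × 874,335 L = 123,300 g as CaCO₃.
Moles of Ca²⁺ (1 mol Ca²⁺ ≡ 1 mol CaCO₃): 123,300 / 100.1 g/mol = 1232 mol.
Mass of CaCl₂·2H₂O: 1232 × 147 = 181,000 g.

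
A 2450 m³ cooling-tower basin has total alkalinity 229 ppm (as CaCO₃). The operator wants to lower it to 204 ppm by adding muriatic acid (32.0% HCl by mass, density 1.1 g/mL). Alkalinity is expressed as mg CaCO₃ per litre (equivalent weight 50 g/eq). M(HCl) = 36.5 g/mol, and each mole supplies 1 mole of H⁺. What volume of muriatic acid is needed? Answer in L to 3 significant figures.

127 L

Volume: 2450 m³ = 2,450,000 L.
Alkalinity to neutralize: (229 − 204) = 25 mg/L as CaCO₃ × 2,450,000 L = 61,250 g as CaCO₃.
Equivalents of H⁺ required: 61,250 ÷ 50 g/eq = 1225 eq = 1225 mol HCl.
Mass of HCl: 1225 × 36.5 = 44,710 g.
Mass of 32.0% solution: 44,710 / 0.32 = 139,700 g.
Volume: 139,700 g ÷ 1.1 g/mL = 127,000 mL.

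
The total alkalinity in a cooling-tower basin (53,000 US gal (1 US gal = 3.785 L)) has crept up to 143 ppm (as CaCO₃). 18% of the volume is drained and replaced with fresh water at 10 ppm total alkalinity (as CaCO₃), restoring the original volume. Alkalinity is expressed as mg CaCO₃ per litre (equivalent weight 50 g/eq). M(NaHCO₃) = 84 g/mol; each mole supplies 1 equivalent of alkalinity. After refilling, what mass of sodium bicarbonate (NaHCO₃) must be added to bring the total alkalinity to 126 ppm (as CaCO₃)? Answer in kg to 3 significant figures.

2.34 kg

Volume: 53,000 US gal × 3.785 L/gal = 200,605 L.
After draining 18% and refilling: 143 × 0.82 + 10 × 0.18 = 119.06 ppm.
Deficit to target: 126 − 119.06 = 6.94 mg/L.
As CaCO₃: 6.94 mg/L × 200,605 L = 1392 g; ÷ 50 g/eq ÷ 1 = 27.84 mol NaHCO₃.
Mass: 27.84 × 84 = 2339 g.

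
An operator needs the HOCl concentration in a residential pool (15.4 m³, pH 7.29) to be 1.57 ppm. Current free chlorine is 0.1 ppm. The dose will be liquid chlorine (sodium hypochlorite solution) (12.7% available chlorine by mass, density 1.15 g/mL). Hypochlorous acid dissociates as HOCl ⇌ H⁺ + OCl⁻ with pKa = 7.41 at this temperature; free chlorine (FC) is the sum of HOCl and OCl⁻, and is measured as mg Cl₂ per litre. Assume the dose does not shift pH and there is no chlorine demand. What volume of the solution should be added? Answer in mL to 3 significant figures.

281 mL

Volume: 15.4 m³ = 15,400 L.
[OCl⁻]/[HOCl] = 10^(pH − pKa) = 10^(7.29 − 7.41) = 0.7586; fraction as HOCl = 1/(1 + 0.7586) = 0.5686.
Free chlorine required for 1.57 ppm HOCl: 1.57 / 0.5686 = 2.761 ppm.
FC to add: 2.761 − 0.1 = 2.661 mg/L as Cl₂.
Cl₂ equivalent: 2.661 mg/L × 15,400 L = 40.98 g.
Product at 12.7% available Cl: 40.98 / 0.127 = 322.7 g.
Volume: 322.7 g ÷ 1.15 g/mL = 280.6 mL.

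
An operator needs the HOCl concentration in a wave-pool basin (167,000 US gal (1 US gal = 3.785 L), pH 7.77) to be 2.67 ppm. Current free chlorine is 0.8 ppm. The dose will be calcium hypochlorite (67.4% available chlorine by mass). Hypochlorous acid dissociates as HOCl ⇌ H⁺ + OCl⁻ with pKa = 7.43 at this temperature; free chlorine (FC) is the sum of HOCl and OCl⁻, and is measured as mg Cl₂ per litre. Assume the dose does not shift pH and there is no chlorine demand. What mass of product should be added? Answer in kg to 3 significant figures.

7.23 kg

Volume: 167,000 US gal × 3.785 L/gal = 632,095 L.
[OCl⁻]/[HOCl] = 10^(pH − pKa) = 10^(7.77 − 7.43) = 2.188; fraction as HOCl = 1/(1 + 2.188) = 0.3137.
Free chlorine required for 2.67 ppm HOCl: 2.67 / 0.3137 = 8.511 ppm.
FC to add: 8.511 − 0.8 = 7.711 mg/L as Cl₂.
Cl₂ equivalent: 7.711 mg/L × 632,095 L = 4874 g.
Product at 67.4% available Cl: 4874 / 0.674 = 7232 g.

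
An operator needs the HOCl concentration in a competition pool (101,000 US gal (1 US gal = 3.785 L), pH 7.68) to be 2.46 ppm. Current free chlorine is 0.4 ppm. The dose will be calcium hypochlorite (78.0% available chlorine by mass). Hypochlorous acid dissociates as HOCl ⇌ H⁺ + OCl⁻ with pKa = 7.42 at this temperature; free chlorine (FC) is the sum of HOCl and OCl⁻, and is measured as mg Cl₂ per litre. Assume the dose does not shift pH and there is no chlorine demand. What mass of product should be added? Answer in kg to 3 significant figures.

Volume: 101,000 US gal × 3.785 L/gal = 382,285 L.
[OCl⁻]/[HOCl] = 10^(pH − pKa) = 10^(7.68 − 7.42) = 1.82; fraction as HOCl = 1/(1 + 1.82) = 0.3546.
Free chlorine required for 2.46 ppm HOCl: 2.46 / 0.3546 = 6.936 ppm.
FC to add: 6.936 − 0.4 = 6.536 mg/L as Cl₂.
Cl₂ equivalent: 6.536 mg/L × 382,285 L = 2499 g.
Product at 78.0% available Cl: 2499 / 0.78 = 3204 g.

3.20 kg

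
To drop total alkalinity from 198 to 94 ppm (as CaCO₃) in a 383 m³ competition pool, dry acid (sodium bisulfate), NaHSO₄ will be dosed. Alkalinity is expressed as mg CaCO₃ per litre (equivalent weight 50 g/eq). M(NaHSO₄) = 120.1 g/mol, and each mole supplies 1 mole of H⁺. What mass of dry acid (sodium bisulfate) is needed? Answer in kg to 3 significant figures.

Volume: 383 m³ = 383,000 L.
Alkalinity to neutralize: (198 − 94) = 104 mg/L as CaCO₃ × 383,000 L = 39,830 g as CaCO₃.
Equivalents of H⁺ required: 39,830 ÷ 50 g/eq = 796.6 eq = 796.6 mol NaHSO₄.
Mass of NaHSO₄: 796.6 × 120.1 = 95,680 g.

95.7 kg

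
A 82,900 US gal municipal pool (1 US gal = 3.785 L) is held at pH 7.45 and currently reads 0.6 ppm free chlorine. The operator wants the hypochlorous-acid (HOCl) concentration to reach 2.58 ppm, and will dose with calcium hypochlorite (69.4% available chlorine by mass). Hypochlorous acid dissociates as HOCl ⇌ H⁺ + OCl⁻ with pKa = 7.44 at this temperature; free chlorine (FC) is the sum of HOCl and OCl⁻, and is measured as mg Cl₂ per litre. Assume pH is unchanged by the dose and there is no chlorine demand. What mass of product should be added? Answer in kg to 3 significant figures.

2.09 kg

Volume: 82,900 US gal × 3.785 L/gal = 313,776 L.
[OCl⁻]/[HOCl] = 10^(pH − pKa) = 10^(7.45 − 7.44) = 1.023; fraction as HOCl = 1/(1 + 1.023) = 0.4942.
Free chlorine required for 2.58 ppm HOCl: 2.58 / 0.4942 = 5.22 ppm.
FC to add: 5.22 − 0.6 = 4.62 mg/L as Cl₂.
Cl₂ equivalent: 4.62 mg/L × 313,776 L = 1450 g.
Product at 69.4% available Cl: 1450 / 0.694 = 2089 g.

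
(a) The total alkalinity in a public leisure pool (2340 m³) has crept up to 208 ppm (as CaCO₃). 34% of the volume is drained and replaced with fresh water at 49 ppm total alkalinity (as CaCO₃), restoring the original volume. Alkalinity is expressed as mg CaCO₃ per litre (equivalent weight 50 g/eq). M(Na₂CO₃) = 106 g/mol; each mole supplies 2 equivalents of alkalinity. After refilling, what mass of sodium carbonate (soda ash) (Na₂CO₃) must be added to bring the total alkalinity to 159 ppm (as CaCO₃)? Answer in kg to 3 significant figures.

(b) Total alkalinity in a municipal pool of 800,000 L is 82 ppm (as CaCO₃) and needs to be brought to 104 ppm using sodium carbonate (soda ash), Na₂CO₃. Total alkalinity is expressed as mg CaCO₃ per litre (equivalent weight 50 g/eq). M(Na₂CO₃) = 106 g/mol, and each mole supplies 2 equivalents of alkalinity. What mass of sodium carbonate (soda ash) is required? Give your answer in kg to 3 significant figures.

(a) 12.6 kg; (b) 18.7 kg

(a) Volume: 2340 m³ = 2,340,000 L.
(a) After draining 34% and refilling: 208 × 0.66 + 49 × 0.34 = 153.94 ppm.
(a) Deficit to target: 159 − 153.94 = 5.06 mg/L.
(a) As CaCO₃: 5.06 mg/L × 2,340,000 L = 11,840 g; ÷ 50 g/eq ÷ 2 = 118.4 mol Na₂CO₃.
(a) Mass: 118.4 × 106 = 12,550 g.

(b) Alkalinity to add: (104 − 82) = 22 mg/L as CaCO₃ × 800,000 L = 17,600 g as CaCO₃.
(b) Equivalents: 17,600 g ÷ 50 g/eq = 352 eq.
(b) Each mole of Na₂CO₃ supplies 2 eq, so 352 / 2 = 176 mol.
(b) Mass: 176 mol × 106 g/mol = 18,660 g.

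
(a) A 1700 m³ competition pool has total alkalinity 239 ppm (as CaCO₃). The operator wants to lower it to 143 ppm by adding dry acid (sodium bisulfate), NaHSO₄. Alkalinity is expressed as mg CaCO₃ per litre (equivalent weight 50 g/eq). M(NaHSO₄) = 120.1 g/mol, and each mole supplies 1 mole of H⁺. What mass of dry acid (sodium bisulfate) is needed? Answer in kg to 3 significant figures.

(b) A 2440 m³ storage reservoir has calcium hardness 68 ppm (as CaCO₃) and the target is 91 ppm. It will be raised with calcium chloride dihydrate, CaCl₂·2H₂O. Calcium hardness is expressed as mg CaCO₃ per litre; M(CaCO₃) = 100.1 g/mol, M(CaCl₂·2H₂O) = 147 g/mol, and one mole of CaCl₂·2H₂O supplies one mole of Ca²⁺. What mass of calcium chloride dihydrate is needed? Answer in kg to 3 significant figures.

(a) Volume: 1700 m³ = 1,700,000 L.
(a) Alkalinity to neutralize: (239 − 143) = 96 mg/L as CaCO₃ × 1,700,000 L = 163,200 g as CaCO₃.
(a) Equivalents of H⁺ required: 163,200 ÷ 50 g/eq = 3264 eq = 3264 mol NaHSO₄.
(a) Mass of NaHSO₄: 3264 × 120.1 = 392,000 g.

(b) Volume: 2440 m³ = 2,440,000 L.
(b) Hardness to add: (91 − 68) = 23 mg/L as CaCO₃ × 2,440,000 L = 56,120 g as CaCO₃.
(b) Moles of Ca²⁺ (1 mol Ca²⁺ ≡ 1 mol CaCO₃): 56,120 / 100.1 g/mol = 560.6 mol.
(b) Mass of CaCl₂·2H₂O: 560.6 × 147 = 82,410 g.

(a) 392 kg; (b) 82.4 kg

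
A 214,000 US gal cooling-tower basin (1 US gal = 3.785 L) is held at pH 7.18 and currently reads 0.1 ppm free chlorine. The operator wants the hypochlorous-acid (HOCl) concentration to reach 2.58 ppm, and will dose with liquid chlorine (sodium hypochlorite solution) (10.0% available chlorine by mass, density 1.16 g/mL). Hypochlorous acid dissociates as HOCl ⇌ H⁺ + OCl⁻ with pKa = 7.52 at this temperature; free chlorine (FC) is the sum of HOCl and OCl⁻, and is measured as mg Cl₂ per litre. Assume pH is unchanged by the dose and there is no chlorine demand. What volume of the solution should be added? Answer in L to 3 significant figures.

25.6 L

Volume: 214,000 US gal × 3.785 L/gal = 809,990 L.
[OCl⁻]/[HOCl] = 10^(pH − pKa) = 10^(7.18 − 7.52) = 0.4571; fraction as HOCl = 1/(1 + 0.4571) = 0.6863.
Free chlorine required for 2.58 ppm HOCl: 2.58 / 0.6863 = 3.759 ppm.
FC to add: 3.759 − 0.1 = 3.659 mg/L as Cl₂.
Cl₂ equivalent: 3.659 mg/L × 809,990 L = 2964 g.
Product at 10.0% available Cl: 2964 / 0.1 = 29,640 g.
Volume: 29,640 g ÷ 1.16 g/mL = 25,550 mL.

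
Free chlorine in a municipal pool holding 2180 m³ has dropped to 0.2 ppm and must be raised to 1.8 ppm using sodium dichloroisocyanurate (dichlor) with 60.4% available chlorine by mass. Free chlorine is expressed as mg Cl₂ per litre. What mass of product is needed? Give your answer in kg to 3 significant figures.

Volume: 2180 m³ = 2,180,000 L.
Chlorine deficit: 1.8 − 0.2 = 1.6 ppm = 1.6 mg/L as Cl₂.
Cl₂ equivalent needed: 1.6 mg/L × 2,180,000 L = 3,488,000 mg = 3488 g.
Product at 60.4% available chlorine: 3488 / 0.604 = 5775 g.

5.77 kg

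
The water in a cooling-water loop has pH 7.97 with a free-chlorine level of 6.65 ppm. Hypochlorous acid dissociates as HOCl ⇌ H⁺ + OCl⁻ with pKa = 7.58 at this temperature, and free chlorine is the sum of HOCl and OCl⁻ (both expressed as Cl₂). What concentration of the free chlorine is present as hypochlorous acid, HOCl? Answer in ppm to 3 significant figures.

1.92 ppm

[OCl⁻]/[HOCl] = 10^(pH − pKa) = 10^(7.97 − 7.58) = 10^0.39 = 2.455.
Fraction as HOCl = 1 / (1 + 2.455) = 0.2895.
HOCl = 0.2895 × 6.65 ppm = 1.925 ppm.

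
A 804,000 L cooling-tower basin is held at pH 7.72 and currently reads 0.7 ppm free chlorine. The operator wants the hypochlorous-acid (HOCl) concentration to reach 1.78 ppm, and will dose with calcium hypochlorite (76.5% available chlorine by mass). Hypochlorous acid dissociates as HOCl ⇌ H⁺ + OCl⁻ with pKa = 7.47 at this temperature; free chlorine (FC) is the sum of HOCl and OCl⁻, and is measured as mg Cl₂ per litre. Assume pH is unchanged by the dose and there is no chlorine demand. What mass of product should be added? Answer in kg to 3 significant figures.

[OCl⁻]/[HOCl] = 10^(pH − pKa) = 10^(7.72 − 7.47) = 1.778; fraction as HOCl = 1/(1 + 1.778) = 0.3599.
Free chlorine required for 1.78 ppm HOCl: 1.78 / 0.3599 = 4.945 ppm.
FC to add: 4.945 − 0.7 = 4.245 mg/L as Cl₂.
Cl₂ equivalent: 4.245 mg/L × 804,000 L = 3413 g.
Product at 76.5% available Cl: 3413 / 0.765 = 4462 g.

4.46 kg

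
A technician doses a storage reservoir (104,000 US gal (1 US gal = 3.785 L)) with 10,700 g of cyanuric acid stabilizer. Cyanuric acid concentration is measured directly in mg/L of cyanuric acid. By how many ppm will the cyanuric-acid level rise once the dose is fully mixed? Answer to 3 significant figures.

27.2 ppm

Volume: 104,000 US gal × 3.785 L/gal = 393,640 L.
Rise: 10,700 g / 393,640 L × 1000 = 27.18 mg/L.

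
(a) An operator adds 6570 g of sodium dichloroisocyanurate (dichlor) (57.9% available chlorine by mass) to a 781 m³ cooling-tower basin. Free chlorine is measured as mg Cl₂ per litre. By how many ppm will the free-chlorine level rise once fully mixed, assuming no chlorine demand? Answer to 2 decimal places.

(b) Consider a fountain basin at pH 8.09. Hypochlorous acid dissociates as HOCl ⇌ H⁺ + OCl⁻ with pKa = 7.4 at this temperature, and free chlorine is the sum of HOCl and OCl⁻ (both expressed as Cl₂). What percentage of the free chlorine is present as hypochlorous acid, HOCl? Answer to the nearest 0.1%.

(a) 4.87 ppm; (b) 17.0%

(a) Volume: 781 m³ = 781,000 L.
(a) Available chlorine delivered: 6570 g × 0.579 = 3804 g as Cl₂.
(a) Concentration rise: 3804 g / 781,000 L = 4.871 mg/L = 4.87 ppm.

(b) [OCl⁻]/[HOCl] = 10^(pH − pKa) = 10^(8.09 − 7.4) = 10^0.69 = 4.898.
(b) Fraction as HOCl = 1 / (1 + 4.898) = 0.1696.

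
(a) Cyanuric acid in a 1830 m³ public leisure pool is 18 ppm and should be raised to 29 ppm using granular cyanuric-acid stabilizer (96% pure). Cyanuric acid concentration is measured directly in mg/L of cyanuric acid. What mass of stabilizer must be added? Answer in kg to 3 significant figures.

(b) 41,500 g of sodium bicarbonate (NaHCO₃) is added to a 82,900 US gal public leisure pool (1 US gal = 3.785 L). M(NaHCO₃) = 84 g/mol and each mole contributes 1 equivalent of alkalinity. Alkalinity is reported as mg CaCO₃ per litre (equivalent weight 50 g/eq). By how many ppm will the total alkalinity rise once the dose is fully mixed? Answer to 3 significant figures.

(a) 21.0 kg; (b) 78.7 ppm

(a) Volume: 1830 m³ = 1,830,000 L.
(a) CYA to add: (29 − 18) = 11 mg/L × 1,830,000 L = 20,130 g cyanuric acid.
(a) At 96% purity: 20,130 / 0.96 = 20,970 g product.

(b) Volume: 82,900 US gal × 3.785 L/gal = 313,776 L.
(b) Moles of NaHCO₃: 41,500 g ÷ 84 g/mol = 494 mol → 494 eq of alkalinity.
(b) As CaCO₃: 494 eq × 50 g/eq = 24,700 g.
(b) Rise: 24,700 g / 313,776 L × 1000 = 78.73 mg/L.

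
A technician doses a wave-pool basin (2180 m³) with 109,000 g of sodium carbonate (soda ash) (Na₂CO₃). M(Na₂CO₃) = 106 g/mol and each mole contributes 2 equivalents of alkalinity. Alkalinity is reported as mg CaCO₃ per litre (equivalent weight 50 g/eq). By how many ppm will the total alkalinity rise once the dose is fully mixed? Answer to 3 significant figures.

47.2 ppm

Volume: 2180 m³ = 2,180,000 L.
Moles of Na₂CO₃: 109,000 g ÷ 106 g/mol = 1028 mol → 2057 eq of alkalinity.
As CaCO₃: 2057 eq × 50 g/eq = 102,800 g.
Rise: 102,800 g / 2,180,000 L × 1000 = 47.17 mg/L.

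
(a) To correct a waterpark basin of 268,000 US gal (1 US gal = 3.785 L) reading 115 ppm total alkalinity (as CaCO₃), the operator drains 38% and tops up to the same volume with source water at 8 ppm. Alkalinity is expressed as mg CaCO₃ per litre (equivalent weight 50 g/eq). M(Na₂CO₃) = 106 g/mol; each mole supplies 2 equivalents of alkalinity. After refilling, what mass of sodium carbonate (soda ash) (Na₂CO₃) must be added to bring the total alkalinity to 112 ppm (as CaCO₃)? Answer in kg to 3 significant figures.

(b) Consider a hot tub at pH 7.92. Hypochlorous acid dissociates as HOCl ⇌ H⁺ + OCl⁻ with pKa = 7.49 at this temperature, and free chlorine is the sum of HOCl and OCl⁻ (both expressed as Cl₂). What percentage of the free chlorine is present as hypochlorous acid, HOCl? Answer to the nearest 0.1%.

(a) 40.5 kg; (b) 27.1%

(a) Volume: 268,000 US gal × 3.785 L/gal = 1,014,380 L.
(a) After draining 38% and refilling: 115 × 0.62 + 8 × 0.38 = 74.34 ppm.
(a) Deficit to target: 112 − 74.34 = 37.66 mg/L.
(a) As CaCO₃: 37.66 mg/L × 1,014,380 L = 38,200 g; ÷ 50 g/eq ÷ 2 = 382 mol Na₂CO₃.
(a) Mass: 382 × 106 = 40,490 g.

(b) [OCl⁻]/[HOCl] = 10^(pH − pKa) = 10^(7.92 − 7.49) = 10^0.43 = 2.692.
(b) Fraction as HOCl = 1 / (1 + 2.692) = 0.2709.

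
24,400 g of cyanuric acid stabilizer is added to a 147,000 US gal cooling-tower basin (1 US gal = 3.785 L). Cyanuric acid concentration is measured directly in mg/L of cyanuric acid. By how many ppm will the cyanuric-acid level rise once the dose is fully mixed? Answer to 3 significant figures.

Volume: 147,000 US gal × 3.785 L/gal = 556,395 L.
Rise: 24,400 g / 556,395 L × 1000 = 43.85 mg/L.

43.9 ppm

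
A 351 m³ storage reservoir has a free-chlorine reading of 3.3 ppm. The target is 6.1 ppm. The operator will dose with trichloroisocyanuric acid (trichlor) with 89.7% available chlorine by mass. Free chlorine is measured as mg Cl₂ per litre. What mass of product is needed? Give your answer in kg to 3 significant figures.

1.10 kg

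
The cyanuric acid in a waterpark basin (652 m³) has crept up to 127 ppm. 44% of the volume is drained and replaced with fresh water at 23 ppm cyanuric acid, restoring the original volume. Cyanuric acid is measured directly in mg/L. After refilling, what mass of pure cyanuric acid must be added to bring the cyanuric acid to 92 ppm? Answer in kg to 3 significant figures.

7.02 kg

Volume: 652 m³ = 652,000 L.
After draining 44% and refilling: 127 × 0.56 + 23 × 0.44 = 81.24 ppm.
Deficit to target: 92 − 81.24 = 10.76 mg/L.
Mass: 10.76 mg/L × 652,000 L = 7016 g cyanuric acid.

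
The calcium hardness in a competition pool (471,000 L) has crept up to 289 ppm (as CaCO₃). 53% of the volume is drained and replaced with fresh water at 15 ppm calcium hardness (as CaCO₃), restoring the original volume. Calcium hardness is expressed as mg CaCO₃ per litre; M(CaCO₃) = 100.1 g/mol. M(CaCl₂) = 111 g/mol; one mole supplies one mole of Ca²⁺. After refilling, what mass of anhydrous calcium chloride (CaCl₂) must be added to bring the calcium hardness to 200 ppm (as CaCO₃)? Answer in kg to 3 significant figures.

After draining 53% and refilling: 289 × 0.47 + 15 × 0.53 = 143.78 ppm.
Deficit to target: 200 − 143.78 = 56.22 mg/L.
As CaCO₃: 56.22 mg/L × 471,000 L = 26,480 g; ÷ 100.1 = 264.5 mol Ca²⁺.
Mass: 264.5 × 111 = 29,360 g.

29.4 kg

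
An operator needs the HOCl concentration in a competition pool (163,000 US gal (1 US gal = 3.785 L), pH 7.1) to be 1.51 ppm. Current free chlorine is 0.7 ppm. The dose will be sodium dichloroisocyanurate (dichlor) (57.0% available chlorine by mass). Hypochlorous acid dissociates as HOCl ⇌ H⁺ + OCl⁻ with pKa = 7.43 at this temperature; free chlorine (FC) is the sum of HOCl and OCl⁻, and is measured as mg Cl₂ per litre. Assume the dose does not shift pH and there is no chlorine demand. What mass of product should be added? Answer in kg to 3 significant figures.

1.64 kg

Volume: 163,000 US gal × 3.785 L/gal = 616,955 L.
[OCl⁻]/[HOCl] = 10^(pH − pKa) = 10^(7.1 − 7.43) = 0.4677; fraction as HOCl = 1/(1 + 0.4677) = 0.6813.
Free chlorine required for 1.51 ppm HOCl: 1.51 / 0.6813 = 2.216 ppm.
FC to add: 2.216 − 0.7 = 1.516 mg/L as Cl₂.
Cl₂ equivalent: 1.516 mg/L × 616,955 L = 935.5 g.
Product at 57.0% available Cl: 935.5 / 0.57 = 1641 g.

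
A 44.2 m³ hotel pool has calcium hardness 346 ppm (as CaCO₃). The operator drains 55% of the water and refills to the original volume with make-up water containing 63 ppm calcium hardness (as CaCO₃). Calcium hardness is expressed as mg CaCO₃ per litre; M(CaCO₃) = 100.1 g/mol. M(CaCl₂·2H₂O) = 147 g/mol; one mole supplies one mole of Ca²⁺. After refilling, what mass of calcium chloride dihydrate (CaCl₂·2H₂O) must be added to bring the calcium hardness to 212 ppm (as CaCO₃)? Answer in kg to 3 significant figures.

Volume: 44.2 m³ = 44,200 L.
After draining 55% and refilling: 346 × 0.45 + 63 × 0.55 = 190.35 ppm.
Deficit to target: 212 − 190.35 = 21.65 mg/L.
As CaCO₃: 21.65 mg/L × 44,200 L = 956.9 g; ÷ 100.1 = 9.56 mol Ca²⁺.
Mass: 9.56 × 147 = 1405 g.

1.41 kg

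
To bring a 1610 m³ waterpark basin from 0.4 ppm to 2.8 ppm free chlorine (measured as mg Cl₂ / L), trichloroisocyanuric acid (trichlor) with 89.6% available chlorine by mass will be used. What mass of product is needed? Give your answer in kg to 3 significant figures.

4.31 kg

Volume: 1610 m³ = 1,610,000 L.
Chlorine deficit: 2.8 − 0.4 = 2.4 ppm = 2.4 mg/L as Cl₂.
Cl₂ equivalent needed: 2.4 mg/L × 1,610,000 L = 3,864,000 mg = 3864 g.
Product at 89.6% available chlorine: 3864 / 0.896 = 4312 g.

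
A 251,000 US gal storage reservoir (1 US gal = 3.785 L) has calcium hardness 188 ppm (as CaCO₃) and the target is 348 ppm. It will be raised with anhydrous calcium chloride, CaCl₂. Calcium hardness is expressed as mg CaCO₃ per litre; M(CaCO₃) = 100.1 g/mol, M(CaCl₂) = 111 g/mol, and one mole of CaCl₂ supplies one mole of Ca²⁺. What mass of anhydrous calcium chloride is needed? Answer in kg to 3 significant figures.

169 kg

Volume: 251,000 US gal × 3.785 L/gal = 950,035 L.
Hardness to add: (348 − 188) = 160 mg/L as CaCO₃ × 950,035 L = 152,000 g as CaCO₃.
Moles of Ca²⁺ (1 mol Ca²⁺ ≡ 1 mol CaCO₃): 152,000 / 100.1 g/mol = 1519 mol.
Mass of CaCl₂: 1519 × 111 = 168,600 g.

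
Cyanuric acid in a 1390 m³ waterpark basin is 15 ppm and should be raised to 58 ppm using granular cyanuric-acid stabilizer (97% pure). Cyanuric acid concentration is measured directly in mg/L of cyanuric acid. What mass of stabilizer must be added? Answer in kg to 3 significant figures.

Volume: 1390 m³ = 1,390,000 L.
CYA to add: (58 − 15) = 43 mg/L × 1,390,000 L = 59,770 g cyanuric acid.
At 97% purity: 59,770 / 0.97 = 61,620 g product.

61.6 kg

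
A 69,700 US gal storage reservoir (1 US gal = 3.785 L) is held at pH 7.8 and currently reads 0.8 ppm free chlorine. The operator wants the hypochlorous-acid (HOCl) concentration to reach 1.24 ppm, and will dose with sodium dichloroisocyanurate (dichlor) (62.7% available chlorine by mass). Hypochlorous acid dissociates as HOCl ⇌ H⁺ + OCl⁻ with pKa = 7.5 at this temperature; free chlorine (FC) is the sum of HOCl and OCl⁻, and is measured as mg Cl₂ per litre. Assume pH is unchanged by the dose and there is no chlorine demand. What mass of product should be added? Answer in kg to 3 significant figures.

1.23 kg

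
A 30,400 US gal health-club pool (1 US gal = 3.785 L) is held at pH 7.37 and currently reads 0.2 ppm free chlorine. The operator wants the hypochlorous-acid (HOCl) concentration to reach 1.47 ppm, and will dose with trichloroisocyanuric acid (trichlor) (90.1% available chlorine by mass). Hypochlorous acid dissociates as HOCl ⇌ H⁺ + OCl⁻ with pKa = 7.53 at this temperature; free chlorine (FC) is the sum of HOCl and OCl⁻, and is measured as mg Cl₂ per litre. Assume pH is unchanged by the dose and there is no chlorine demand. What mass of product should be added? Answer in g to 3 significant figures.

292 g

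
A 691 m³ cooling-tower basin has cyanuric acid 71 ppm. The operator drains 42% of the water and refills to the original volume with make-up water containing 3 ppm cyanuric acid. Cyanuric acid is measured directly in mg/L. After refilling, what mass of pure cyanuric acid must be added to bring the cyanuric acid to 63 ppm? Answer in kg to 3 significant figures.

Volume: 691 m³ = 691,000 L.
After draining 42% and refilling: 71 × 0.58 + 3 × 0.42 = 42.44 ppm.
Deficit to target: 63 − 42.44 = 20.56 mg/L.
Mass: 20.56 mg/L × 691,000 L = 14,210 g cyanuric acid.

14.2 kg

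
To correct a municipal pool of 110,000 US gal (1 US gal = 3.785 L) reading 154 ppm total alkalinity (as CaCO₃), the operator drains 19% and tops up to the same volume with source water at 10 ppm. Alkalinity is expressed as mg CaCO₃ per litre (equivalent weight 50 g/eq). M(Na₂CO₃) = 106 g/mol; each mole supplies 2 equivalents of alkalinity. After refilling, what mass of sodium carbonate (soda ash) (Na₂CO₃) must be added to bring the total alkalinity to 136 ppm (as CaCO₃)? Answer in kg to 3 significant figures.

4.13 kg

Volume: 110,000 US gal × 3.785 L/gal = 416,350 L.
After draining 19% and refilling: 154 × 0.81 + 10 × 0.19 = 126.64 ppm.
Deficit to target: 136 − 126.64 = 9.36 mg/L.
As CaCO₃: 9.36 mg/L × 416,350 L = 3897 g; ÷ 50 g/eq ÷ 2 = 38.97 mol Na₂CO₃.
Mass: 38.97 × 106 = 4131 g.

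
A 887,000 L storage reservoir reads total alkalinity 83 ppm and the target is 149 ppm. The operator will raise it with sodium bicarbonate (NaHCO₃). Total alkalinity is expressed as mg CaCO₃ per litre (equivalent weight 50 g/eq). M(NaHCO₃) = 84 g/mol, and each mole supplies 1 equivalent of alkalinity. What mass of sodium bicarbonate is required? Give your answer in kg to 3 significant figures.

98.4 kg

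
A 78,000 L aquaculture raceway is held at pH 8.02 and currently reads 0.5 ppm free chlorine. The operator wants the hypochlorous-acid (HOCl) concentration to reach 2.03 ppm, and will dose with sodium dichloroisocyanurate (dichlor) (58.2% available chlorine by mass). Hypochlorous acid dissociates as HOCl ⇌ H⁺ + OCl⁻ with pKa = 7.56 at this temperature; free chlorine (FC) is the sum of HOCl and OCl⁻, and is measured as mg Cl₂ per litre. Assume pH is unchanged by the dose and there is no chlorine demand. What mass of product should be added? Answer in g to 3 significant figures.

[OCl⁻]/[HOCl] = 10^(pH − pKa) = 10^(8.02 − 7.56) = 2.884; fraction as HOCl = 1/(1 + 2.884) = 0.2575.
Free chlorine required for 2.03 ppm HOCl: 2.03 / 0.2575 = 7.885 ppm.
FC to add: 7.885 − 0.5 = 7.385 mg/L as Cl₂.
Cl₂ equivalent: 7.385 mg/L × 78,000 L = 576 g.
Product at 58.2% available Cl: 576 / 0.582 = 989.7 g.

990 g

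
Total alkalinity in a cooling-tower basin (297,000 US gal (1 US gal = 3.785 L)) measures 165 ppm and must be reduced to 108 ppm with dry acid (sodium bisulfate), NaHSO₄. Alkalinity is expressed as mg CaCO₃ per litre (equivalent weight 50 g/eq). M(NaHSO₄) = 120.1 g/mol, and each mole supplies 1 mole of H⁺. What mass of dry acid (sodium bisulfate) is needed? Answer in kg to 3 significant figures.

Volume: 297,000 US gal × 3.785 L/gal = 1,124,145 L.
Alkalinity to neutralize: (165 − 108) = 57 mg/L as CaCO₃ × 1,124,145 L = 64,080 g as CaCO₃.
Equivalents of H⁺ required: 64,080 ÷ 50 g/eq = 1282 eq = 1282 mol NaHSO₄.
Mass of NaHSO₄: 1282 × 120.1 = 153,900 g.

154 kg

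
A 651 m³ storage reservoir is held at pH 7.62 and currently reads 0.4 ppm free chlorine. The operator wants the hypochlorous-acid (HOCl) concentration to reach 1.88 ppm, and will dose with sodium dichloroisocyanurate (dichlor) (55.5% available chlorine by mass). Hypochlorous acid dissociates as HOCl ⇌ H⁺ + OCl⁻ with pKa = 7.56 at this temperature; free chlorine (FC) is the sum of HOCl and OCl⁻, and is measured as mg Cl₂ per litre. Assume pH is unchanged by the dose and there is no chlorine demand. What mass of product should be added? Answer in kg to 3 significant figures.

Volume: 651 m³ = 651,000 L.
[OCl⁻]/[HOCl] = 10^(pH − pKa) = 10^(7.62 − 7.56) = 1.148; fraction as HOCl = 1/(1 + 1.148) = 0.4655.
Free chlorine required for 1.88 ppm HOCl: 1.88 / 0.4655 = 4.039 ppm.
FC to add: 4.039 − 0.4 = 3.639 mg/L as Cl₂.
Cl₂ equivalent: 3.639 mg/L × 651,000 L = 2369 g.
Product at 55.5% available Cl: 2369 / 0.555 = 4268 g.

4.27 kg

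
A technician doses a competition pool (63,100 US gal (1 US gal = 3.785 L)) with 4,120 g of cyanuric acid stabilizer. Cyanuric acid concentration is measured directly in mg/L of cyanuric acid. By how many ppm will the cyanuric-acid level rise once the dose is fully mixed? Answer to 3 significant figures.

17.3 ppm

Volume: 63,100 US gal × 3.785 L/gal = 238,834 L.
Rise: 4,120 g / 238,834 L × 1000 = 17.25 mg/L.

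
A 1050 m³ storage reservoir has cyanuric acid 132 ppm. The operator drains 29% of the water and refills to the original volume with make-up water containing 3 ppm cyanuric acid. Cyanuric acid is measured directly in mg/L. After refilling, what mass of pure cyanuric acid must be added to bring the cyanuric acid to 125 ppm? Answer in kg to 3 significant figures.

Volume: 1050 m³ = 1,050,000 L.
After draining 29% and refilling: 132 × 0.71 + 3 × 0.29 = 94.59 ppm.
Deficit to target: 125 − 94.59 = 30.41 mg/L.
Mass: 30.41 mg/L × 1,050,000 L = 31,930 g cyanuric acid.

31.9 kg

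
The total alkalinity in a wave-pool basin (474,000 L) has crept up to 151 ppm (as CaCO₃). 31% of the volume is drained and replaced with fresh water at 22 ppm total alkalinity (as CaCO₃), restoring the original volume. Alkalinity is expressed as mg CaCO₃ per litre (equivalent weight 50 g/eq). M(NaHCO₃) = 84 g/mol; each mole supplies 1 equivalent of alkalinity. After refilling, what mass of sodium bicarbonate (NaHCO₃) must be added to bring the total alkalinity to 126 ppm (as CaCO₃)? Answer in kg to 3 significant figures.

After draining 31% and refilling: 151 × 0.69 + 22 × 0.31 = 111.01 ppm.
Deficit to target: 126 − 111.01 = 14.99 mg/L.
As CaCO₃: 14.99 mg/L × 474,000 L = 7105 g; ÷ 50 g/eq ÷ 1 = 142.1 mol NaHCO₃.
Mass: 142.1 × 84 = 11,940 g.

11.9 kg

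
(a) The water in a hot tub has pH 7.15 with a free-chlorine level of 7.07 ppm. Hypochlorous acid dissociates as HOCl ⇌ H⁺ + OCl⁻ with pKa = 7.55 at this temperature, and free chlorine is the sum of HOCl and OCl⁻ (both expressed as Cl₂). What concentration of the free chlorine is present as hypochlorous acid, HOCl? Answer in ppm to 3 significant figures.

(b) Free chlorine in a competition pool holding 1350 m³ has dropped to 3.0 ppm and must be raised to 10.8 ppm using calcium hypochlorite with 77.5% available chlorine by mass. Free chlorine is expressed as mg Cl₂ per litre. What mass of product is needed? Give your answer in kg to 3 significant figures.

(a) 5.06 ppm; (b) 13.6 kg

(a) [OCl⁻]/[HOCl] = 10^(pH − pKa) = 10^(7.15 − 7.55) = 10^-0.40 = 0.3981.
(a) Fraction as HOCl = 1 / (1 + 0.3981) = 0.7153.
(a) HOCl = 0.7153 × 7.07 ppm = 5.057 ppm.

(b) Volume: 1350 m³ = 1,350,000 L.
(b) Chlorine deficit: 10.8 − 3.0 = 7.8 ppm = 7.8 mg/L as Cl₂.
(b) Cl₂ equivalent needed: 7.8 mg/L × 1,350,000 L = 10,530,000 mg = 10,530 g.
(b) Product at 77.5% available chlorine: 10,530 / 0.775 = 13,590 g.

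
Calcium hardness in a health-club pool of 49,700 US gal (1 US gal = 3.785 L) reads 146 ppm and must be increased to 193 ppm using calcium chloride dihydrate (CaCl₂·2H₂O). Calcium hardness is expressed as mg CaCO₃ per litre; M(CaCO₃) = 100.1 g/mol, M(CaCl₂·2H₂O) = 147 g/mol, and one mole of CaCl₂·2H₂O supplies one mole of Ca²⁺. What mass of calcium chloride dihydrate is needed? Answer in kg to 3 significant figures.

Volume: 49,700 US gal × 3.785 L/gal = 188,114 L.
Hardness to add: (193 − 146) = 47 mg/L as CaCO₃ × 188,114 L = 8841 g as CaCO₃.
Moles of Ca²⁺ (1 mol Ca²⁺ ≡ 1 mol CaCO₃): 8841 / 100.1 g/mol = 88.33 mol.
Mass of CaCl₂·2H₂O: 88.33 × 147 = 12,980 g.

13.0 kg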